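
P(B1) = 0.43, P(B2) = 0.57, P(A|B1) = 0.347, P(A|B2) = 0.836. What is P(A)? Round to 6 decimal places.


P(A) = P(A|B1)*P(B1) + P(A|B2)*P(B2)
P(A|B1)*P(B1) = 0.347 * 0.43 = 0.14921
P(A|B2)*P(B2) = 0.836 * 0.57 = 0.47652
P(A) = 0.14921 + 0.47652 = 0.62573

0.625730


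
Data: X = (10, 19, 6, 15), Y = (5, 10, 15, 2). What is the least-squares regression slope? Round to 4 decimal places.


b = sum((xi-xbar)(yi-ybar)) / sum((xi-xbar)^2)
n = 4, xbar = 50/4 = 12.5, ybar = 32/4 = 8
Sxy = sum((xi-xbar)(yi-ybar)) = -40
Sxx = sum((xi-xbar)^2) = 97
b = Sxy / Sxx = -40/97 ≈ -0.412371

-0.4124


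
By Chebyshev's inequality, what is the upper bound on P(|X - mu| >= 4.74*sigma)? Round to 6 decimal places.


P <= 1/k^2
k^2 = 4.74^2 = 22.4676
1/k^2 = 1 / 22.4676 ≈ 0.04450854

0.044509


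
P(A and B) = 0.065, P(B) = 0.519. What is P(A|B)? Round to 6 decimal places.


P(A|B) = P(A and B) / P(B) = 0.065 / 0.519 = 65/519 ≈ 0.12524085

0.125241


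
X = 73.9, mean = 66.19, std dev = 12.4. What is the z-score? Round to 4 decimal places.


z = (X - mu) / sigma
X - mu = 73.9 - 66.19 = 7.71
z = 7.71 / 12.4 = 771/1240 ≈ 0.621774

0.6218


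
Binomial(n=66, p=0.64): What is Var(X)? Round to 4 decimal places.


Var = n*p*(1-p) = 66 * 0.64 * 0.36 = 15.2064

15.2064


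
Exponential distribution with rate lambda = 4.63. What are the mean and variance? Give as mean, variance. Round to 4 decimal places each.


mean = 1/lam, var = 1/lam^2
mean = 1 / 4.63 = 100/463 ≈ 0.215983
lam^2 = 4.63^2 = 21.4369
var = 1 / 21.4369 ≈ 0.046649

0.2160, 0.0466


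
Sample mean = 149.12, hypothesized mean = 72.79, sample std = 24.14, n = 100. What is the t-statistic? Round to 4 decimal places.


t = (xbar - mu0) / (s/sqrt(n))
xbar - mu0 = 149.12 - 72.79 = 76.33
sqrt(100) = 10
s/sqrt(n) = 24.14 / 10 = 2.414
t = 76.33 / 2.414 = 2245/71 ≈ 31.619718

31.6197


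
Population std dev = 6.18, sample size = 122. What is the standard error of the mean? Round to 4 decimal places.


SE = sigma / sqrt(n)
sqrt(122) ≈ 11.045361
SE = 6.18 / 11.045361 ≈ 0.559511

0.5595


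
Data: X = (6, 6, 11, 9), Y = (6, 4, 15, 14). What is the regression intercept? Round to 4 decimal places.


a = ybar - b*xbar, where b = sum((xi-xbar)(yi-ybar)) / sum((xi-xbar)^2)
n = 4, xbar = 32/4 = 8, ybar = 39/4 = 9.75
Sxy = sum((xi-xbar)(yi-ybar)) = 39
Sxx = sum((xi-xbar)^2) = 18
b = Sxy / Sxx = 13/6 ≈ 2.166667
a = 9.75 - 2.166667 * 8 = -91/12 ≈ -7.583333

-7.5833


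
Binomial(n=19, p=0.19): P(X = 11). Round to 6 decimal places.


P = C(n,k) * p^k * (1-p)^(n-k)
C(19,11) = 75582
p^k = 0.19^11 ≈ 0.00000001164903
(1-p)^(n-k) = 0.81^8 ≈ 0.1853020
P = 75582 * 0.00000001164903 * 0.1853020 ≈ 0.000163

0.000163


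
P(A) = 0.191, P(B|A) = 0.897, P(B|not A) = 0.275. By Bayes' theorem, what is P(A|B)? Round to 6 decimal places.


P(A|B) = P(B|A)*P(A) / P(B), P(B) = P(B|A)*P(A) + P(B|not A)*P(not A)
P(B|A)*P(A) = 0.897 * 0.191 = 0.171327
P(B|not A)*P(not A) = 0.275 * 0.809 = 0.222475
P(B) = 0.171327 + 0.222475 = 0.393802
P(A|B) = 0.171327 / 0.393802 ≈ 0.43505874

0.435059


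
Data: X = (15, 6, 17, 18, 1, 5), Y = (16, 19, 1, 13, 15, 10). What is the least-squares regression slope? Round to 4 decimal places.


b = sum((xi-xbar)(yi-ybar)) / sum((xi-xbar)^2)
n = 6, xbar = 62/6 = 31/3 ≈ 10.333333, ybar = 74/6 = 37/3 ≈ 12.333333
Sxy = sum((xi-xbar)(yi-ybar)) = -284/3 ≈ -94.666667
Sxx = sum((xi-xbar)^2) = 778/3 ≈ 259.333333
b = Sxy / Sxx = -142/389 ≈ -0.365039

-0.3650


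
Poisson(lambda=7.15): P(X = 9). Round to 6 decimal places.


P = e^(-lam) * lam^k / k!
e^(-7.15) ≈ 0.0007848641
lam^k = 7.15^9 ≈ 48837607.052297
k! = 9! = 362880
P = 0.0007848641 * 48837607.052297 / 362880 ≈ 0.105630

0.105630


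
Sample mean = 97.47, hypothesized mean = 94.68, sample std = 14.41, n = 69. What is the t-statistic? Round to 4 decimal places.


t = (xbar - mu0) / (s/sqrt(n))
xbar - mu0 = 97.47 - 94.68 = 2.79
sqrt(69) ≈ 8.30662386
s/sqrt(n) = 14.41 / 8.30662386 ≈ 1.73476014
t = 2.79 / 1.73476014 ≈ 1.608292

1.6083


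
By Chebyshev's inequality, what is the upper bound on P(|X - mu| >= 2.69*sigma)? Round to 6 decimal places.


P <= 1/k^2
k^2 = 2.69^2 = 7.2361
1/k^2 = 1 / 7.2361 ≈ 0.13819599

0.138196


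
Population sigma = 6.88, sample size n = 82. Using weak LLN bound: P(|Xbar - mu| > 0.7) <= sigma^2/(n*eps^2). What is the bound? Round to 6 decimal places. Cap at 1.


bound = min(1, sigma^2/(n*eps^2))
sigma^2 = 6.88^2 = 47.3344
n*eps^2 = 82 * 0.7^2 = 82 * 0.49 = 40.18
sigma^2/(n*eps^2) = 47.3344 / 40.18 ≈ 1.17805874
this exceeds 1, so the bound is capped at 1

1.000000


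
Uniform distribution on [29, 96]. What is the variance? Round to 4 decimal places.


Var = (b-a)^2 / 12
(b-a)^2 = (96 - 29)^2 = 4489
Var = 4489/12 ≈ 374.083333

374.0833


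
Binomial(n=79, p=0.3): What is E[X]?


E[X] = n*p = 79 * 0.3 = 23.7

23.7


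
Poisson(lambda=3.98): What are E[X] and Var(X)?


E[X] = Var(X) = lambda = 3.98

3.98, 3.98


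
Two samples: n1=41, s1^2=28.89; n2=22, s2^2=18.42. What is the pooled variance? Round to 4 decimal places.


sp^2 = ((n1-1)*s1^2 + (n2-1)*s2^2)/(n1+n2-2)
(n1-1)*s1^2 = 40 * 28.89 = 1155.6
(n2-1)*s2^2 = 21 * 18.42 = 386.82
numerator = 1155.6 + 386.82 = 1542.42
n1+n2-2 = 61
sp^2 = 1542.42 / 61 = 77121/3050 ≈ 25.285574

25.2856


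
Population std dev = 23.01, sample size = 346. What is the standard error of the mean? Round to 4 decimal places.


SE = sigma / sqrt(n)
sqrt(346) ≈ 18.601075
SE = 23.01 / 18.601075 ≈ 1.237025

1.2370


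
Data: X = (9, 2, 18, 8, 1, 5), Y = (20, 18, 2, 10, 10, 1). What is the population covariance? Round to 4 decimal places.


Cov = (1/n)*sum((xi-xbar)(yi-ybar))
n = 6, xbar = 43/6 ≈ 7.166667, ybar = 61/6 ≈ 10.166667
sum((xi-xbar)(yi-ybar)) = -541/6 ≈ -90.166667
Cov = -90.166667 / 6 = -541/36 ≈ -15.027778

-15.0278


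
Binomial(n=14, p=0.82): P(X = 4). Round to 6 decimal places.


P = C(n,k) * p^k * (1-p)^(n-k)
C(14,4) = 1001
p^k = 0.82^4 ≈ 0.4521218
(1-p)^(n-k) = 0.18^10 ≈ 0.00000003570467
P = 1001 * 0.4521218 * 0.00000003570467 ≈ 0.000016

0.000016


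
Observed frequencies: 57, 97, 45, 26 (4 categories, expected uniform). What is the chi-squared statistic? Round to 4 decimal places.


chi2 = sum((O-E)^2/E), E = total/4
total = 225, E = 225/4 = 56.25
(57 - 56.25)^2 / 56.25 = 0.5625 / 56.25 = 0.01
(97 - 56.25)^2 / 56.25 = 1660.5625 / 56.25 = 26569/900 ≈ 29.521111
(45 - 56.25)^2 / 56.25 = 126.5625 / 56.25 = 2.25
(26 - 56.25)^2 / 56.25 = 915.0625 / 56.25 = 14641/900 ≈ 16.267778
chi2 = 10811/225 ≈ 48.048889

48.0489


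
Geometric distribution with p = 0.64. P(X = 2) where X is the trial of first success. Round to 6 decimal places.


P = (1-p)^(k-1) * p
(1-p)^(k-1) = 0.36^1 = 0.36
P = 0.36 * 0.64 = 0.2304

0.230400


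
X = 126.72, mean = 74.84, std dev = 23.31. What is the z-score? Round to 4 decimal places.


z = (X - mu) / sigma
X - mu = 126.72 - 74.84 = 51.88
z = 51.88 / 23.31 = 5188/2331 ≈ 2.225654

2.2257


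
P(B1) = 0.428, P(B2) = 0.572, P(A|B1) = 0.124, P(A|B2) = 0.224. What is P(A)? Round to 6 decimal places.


P(A) = P(A|B1)*P(B1) + P(A|B2)*P(B2)
P(A|B1)*P(B1) = 0.124 * 0.428 = 0.053072
P(A|B2)*P(B2) = 0.224 * 0.572 = 0.128128
P(A) = 0.053072 + 0.128128 = 0.1812

0.181200


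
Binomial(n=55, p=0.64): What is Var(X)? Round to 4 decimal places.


Var = n*p*(1-p) = 55 * 0.64 * 0.36 = 12.672

12.6720


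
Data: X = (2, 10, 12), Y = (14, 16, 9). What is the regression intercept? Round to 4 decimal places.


a = ybar - b*xbar, where b = sum((xi-xbar)(yi-ybar)) / sum((xi-xbar)^2)
n = 3, xbar = 24/3 = 8, ybar = 39/3 = 13
Sxy = sum((xi-xbar)(yi-ybar)) = -16
Sxx = sum((xi-xbar)^2) = 56
b = Sxy / Sxx = -2/7 ≈ -0.285714
a = 13 - (-0.285714) * 8 = 107/7 ≈ 15.285714

15.2857


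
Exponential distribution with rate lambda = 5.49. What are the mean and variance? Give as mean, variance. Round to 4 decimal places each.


mean = 1/lam, var = 1/lam^2
mean = 1 / 5.49 = 100/549 ≈ 0.182149
lam^2 = 5.49^2 = 30.1401
var = 1 / 30.1401 ≈ 0.033178

0.1821, 0.0332


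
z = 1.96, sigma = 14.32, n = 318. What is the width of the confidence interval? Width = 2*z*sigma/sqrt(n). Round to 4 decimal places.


width = 2*z*sigma/sqrt(n)
2*z*sigma = 2 * 1.96 * 14.32 = 56.1344
sqrt(318) ≈ 17.832555
width = 56.1344 / 17.832555 ≈ 3.147861

3.1479


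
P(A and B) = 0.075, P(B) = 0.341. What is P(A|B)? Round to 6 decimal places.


P(A|B) = P(A and B) / P(B) = 0.075 / 0.341 = 75/341 ≈ 0.21994135

0.219941


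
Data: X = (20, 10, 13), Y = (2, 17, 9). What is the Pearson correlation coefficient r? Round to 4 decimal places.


r = sum((xi-xbar)(yi-ybar)) / sqrt(sum((xi-xbar)^2) * sum((yi-ybar)^2))
n = 3, xbar = 43/3 ≈ 14.333333, ybar = 28/3 ≈ 9.333333
Sxy = sum((xi-xbar)(yi-ybar)) = -223/3 ≈ -74.333333
Sxx = sum((xi-xbar)^2) = 158/3 ≈ 52.666667
Syy = sum((yi-ybar)^2) = 338/3 ≈ 112.666667
sqrt(Sxx*Syy) ≈ 77.031018
r = Sxy / sqrt(Sxx*Syy) = -74.333333 / 77.031018 ≈ -0.964979

-0.9650


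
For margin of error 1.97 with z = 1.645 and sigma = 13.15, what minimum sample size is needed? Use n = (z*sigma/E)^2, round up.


z*sigma/E = 1.645 * 13.15 / 1.97 = 86527/7880 ≈ 10.980584
(z*sigma/E)^2 ≈ 120.573220
round up: n = 121

121


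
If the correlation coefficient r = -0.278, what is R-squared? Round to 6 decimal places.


R^2 = r^2 = (-0.278)^2 = 0.077284

0.077284


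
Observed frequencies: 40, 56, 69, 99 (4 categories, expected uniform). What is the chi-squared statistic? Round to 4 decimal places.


chi2 = sum((O-E)^2/E), E = total/4
total = 264, E = 264/4 = 66
(40 - 66)^2 / 66 = 676 / 66 = 338/33 ≈ 10.242424
(56 - 66)^2 / 66 = 100 / 66 = 50/33 ≈ 1.515152
(69 - 66)^2 / 66 = 9 / 66 = 3/22 ≈ 0.136364
(99 - 66)^2 / 66 = 1089 / 66 = 16.5
chi2 = 937/33 ≈ 28.393939

28.3939


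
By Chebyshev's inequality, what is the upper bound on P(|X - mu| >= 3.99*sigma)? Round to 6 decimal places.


P <= 1/k^2
k^2 = 3.99^2 = 15.9201
1/k^2 = 1 / 15.9201 ≈ 0.06281368

0.062814


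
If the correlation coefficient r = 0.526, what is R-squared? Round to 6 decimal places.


R^2 = r^2 = (0.526)^2 = 0.276676

0.276676


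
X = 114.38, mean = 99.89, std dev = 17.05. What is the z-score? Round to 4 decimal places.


z = (X - mu) / sigma
X - mu = 114.38 - 99.89 = 14.49
z = 14.49 / 17.05 = 1449/1705 ≈ 0.849853

0.8499


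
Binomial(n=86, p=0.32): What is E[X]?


E[X] = n*p = 86 * 0.32 = 27.52

27.52


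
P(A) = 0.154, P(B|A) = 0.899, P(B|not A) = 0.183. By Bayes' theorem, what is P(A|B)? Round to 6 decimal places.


P(A|B) = P(B|A)*P(A) / P(B), P(B) = P(B|A)*P(A) + P(B|not A)*P(not A)
P(B|A)*P(A) = 0.899 * 0.154 = 0.138446
P(B|not A)*P(not A) = 0.183 * 0.846 = 0.154818
P(B) = 0.138446 + 0.154818 = 0.293264
P(A|B) = 0.138446 / 0.293264 ≈ 0.47208658

0.472087


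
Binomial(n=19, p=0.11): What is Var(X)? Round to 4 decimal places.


Var = n*p*(1-p) = 19 * 0.11 * 0.89 = 1.8601

1.8601


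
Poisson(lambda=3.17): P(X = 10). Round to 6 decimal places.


P = e^(-lam) * lam^k / k!
e^(-3.17) ≈ 0.04200360
lam^k = 3.17^10 ≈ 102469.029316
k! = 10! = 3628800
P = 0.04200360 * 102469.029316 / 3628800 ≈ 0.001186

0.001186


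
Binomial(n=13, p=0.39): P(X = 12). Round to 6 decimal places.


P = C(n,k) * p^k * (1-p)^(n-k)
C(13,12) = 13
p^k = 0.39^12 ≈ 0.00001238156
(1-p)^(n-k) = 0.61^1 = 0.61
P = 13 * 0.00001238156 * 0.61 ≈ 0.000098

0.000098


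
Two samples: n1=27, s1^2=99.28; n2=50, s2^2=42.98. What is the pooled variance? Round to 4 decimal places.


sp^2 = ((n1-1)*s1^2 + (n2-1)*s2^2)/(n1+n2-2)
(n1-1)*s1^2 = 26 * 99.28 = 2581.28
(n2-1)*s2^2 = 49 * 42.98 = 2106.02
numerator = 2581.28 + 2106.02 = 4687.3
n1+n2-2 = 75
sp^2 = 4687.3 / 75 = 46873/750 ≈ 62.497333

62.4973


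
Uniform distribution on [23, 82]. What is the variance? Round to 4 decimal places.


Var = (b-a)^2 / 12
(b-a)^2 = (82 - 23)^2 = 3481
Var = 3481/12 ≈ 290.083333

290.0833


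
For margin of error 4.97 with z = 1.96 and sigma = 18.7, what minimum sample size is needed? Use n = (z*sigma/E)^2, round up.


z*sigma/E = 1.96 * 18.7 / 4.97 = 2618/355 ≈ 7.374648
(z*sigma/E)^2 ≈ 54.385431
round up: n = 55

55


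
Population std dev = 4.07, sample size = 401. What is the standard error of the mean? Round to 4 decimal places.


SE = sigma / sqrt(n)
sqrt(401) ≈ 20.024984
SE = 4.07 / 20.024984 ≈ 0.203246

0.2032


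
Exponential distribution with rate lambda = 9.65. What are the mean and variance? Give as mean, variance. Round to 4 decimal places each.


mean = 1/lam, var = 1/lam^2
mean = 1 / 9.65 = 20/193 ≈ 0.103627
lam^2 = 9.65^2 = 93.1225
var = 1 / 93.1225 ≈ 0.010739

0.1036, 0.0107


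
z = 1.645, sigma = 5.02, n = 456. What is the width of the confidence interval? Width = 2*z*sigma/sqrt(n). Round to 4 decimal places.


width = 2*z*sigma/sqrt(n)
2*z*sigma = 2 * 1.645 * 5.02 = 16.5158
sqrt(456) ≈ 21.354157
width = 16.5158 / 21.354157 ≈ 0.773423

0.7734


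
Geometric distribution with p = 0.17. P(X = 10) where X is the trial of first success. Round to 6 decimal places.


P = (1-p)^(k-1) * p
(1-p)^(k-1) = 0.83^9 ≈ 0.1869403
P = 0.1869403 * 0.17 ≈ 0.03177984

0.031780


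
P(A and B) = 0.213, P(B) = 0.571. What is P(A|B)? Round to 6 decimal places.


P(A|B) = P(A and B) / P(B) = 0.213 / 0.571 = 213/571 ≈ 0.37302977

0.373030


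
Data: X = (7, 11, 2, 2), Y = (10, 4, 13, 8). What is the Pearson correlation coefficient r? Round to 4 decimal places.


r = sum((xi-xbar)(yi-ybar)) / sqrt(sum((xi-xbar)^2) * sum((yi-ybar)^2))
n = 4, xbar = 22/4 = 5.5, ybar = 35/4 = 8.75
Sxy = sum((xi-xbar)(yi-ybar)) = -36.5
Sxx = sum((xi-xbar)^2) = 57
Syy = sum((yi-ybar)^2) = 42.75
sqrt(Sxx*Syy) ≈ 49.363448
r = Sxy / sqrt(Sxx*Syy) = -36.5 / 49.363448 ≈ -0.739414

-0.7394


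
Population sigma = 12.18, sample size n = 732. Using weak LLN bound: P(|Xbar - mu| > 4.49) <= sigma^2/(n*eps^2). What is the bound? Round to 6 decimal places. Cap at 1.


bound = min(1, sigma^2/(n*eps^2))
sigma^2 = 12.18^2 = 148.3524
n*eps^2 = 732 * 4.49^2 = 732 * 20.1601 = 14757.1932
sigma^2/(n*eps^2) = 148.3524 / 14757.1932 ≈ 0.01005289

0.010053


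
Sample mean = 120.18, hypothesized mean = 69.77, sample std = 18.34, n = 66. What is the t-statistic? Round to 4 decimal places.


t = (xbar - mu0) / (s/sqrt(n))
xbar - mu0 = 120.18 - 69.77 = 50.41
sqrt(66) ≈ 8.12403840
s/sqrt(n) = 18.34 / 8.12403840 ≈ 2.25749794
t = 50.41 / 2.25749794 ≈ 22.330031

22.3300


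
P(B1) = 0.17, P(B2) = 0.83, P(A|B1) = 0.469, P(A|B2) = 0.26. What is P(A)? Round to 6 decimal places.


P(A) = P(A|B1)*P(B1) + P(A|B2)*P(B2)
P(A|B1)*P(B1) = 0.469 * 0.17 = 0.07973
P(A|B2)*P(B2) = 0.26 * 0.83 = 0.2158
P(A) = 0.07973 + 0.2158 = 0.29553

0.295530


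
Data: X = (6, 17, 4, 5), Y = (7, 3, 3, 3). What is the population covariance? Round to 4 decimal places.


Cov = (1/n)*sum((xi-xbar)(yi-ybar))
n = 4, xbar = 32/4 = 8, ybar = 16/4 = 4
sum((xi-xbar)(yi-ybar)) = -8
Cov = -8 / 4 = -2

-2.0000


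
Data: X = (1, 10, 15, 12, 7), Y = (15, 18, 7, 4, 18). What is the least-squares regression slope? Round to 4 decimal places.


b = sum((xi-xbar)(yi-ybar)) / sum((xi-xbar)^2)
n = 5, xbar = 45/5 = 9, ybar = 62/5 = 12.4
Sxy = sum((xi-xbar)(yi-ybar)) = -84
Sxx = sum((xi-xbar)^2) = 114
b = Sxy / Sxx = -14/19 ≈ -0.736842

-0.7368


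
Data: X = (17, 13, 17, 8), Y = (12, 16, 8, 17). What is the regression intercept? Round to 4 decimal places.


a = ybar - b*xbar, where b = sum((xi-xbar)(yi-ybar)) / sum((xi-xbar)^2)
n = 4, xbar = 55/4 = 13.75, ybar = 53/4 = 13.25
Sxy = sum((xi-xbar)(yi-ybar)) = -44.75
Sxx = sum((xi-xbar)^2) = 54.75
b = Sxy / Sxx = -179/219 ≈ -0.817352
a = 13.25 - (-0.817352) * 13.75 = 5363/219 ≈ 24.488584

24.4886


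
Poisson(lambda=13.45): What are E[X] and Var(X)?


E[X] = Var(X) = lambda = 13.45

13.45, 13.45


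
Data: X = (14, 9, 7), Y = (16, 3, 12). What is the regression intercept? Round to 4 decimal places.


a = ybar - b*xbar, where b = sum((xi-xbar)(yi-ybar)) / sum((xi-xbar)^2)
n = 3, xbar = 30/3 = 10, ybar = 31/3 ≈ 10.333333
Sxy = sum((xi-xbar)(yi-ybar)) = 25
Sxx = sum((xi-xbar)^2) = 26
b = Sxy / Sxx = 25/26 ≈ 0.961538
a = 10.333333 - 0.961538 * 10 = 28/39 ≈ 0.717949

0.7179


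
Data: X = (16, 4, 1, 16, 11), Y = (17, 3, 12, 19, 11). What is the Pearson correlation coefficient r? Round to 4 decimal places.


r = sum((xi-xbar)(yi-ybar)) / sqrt(sum((xi-xbar)^2) * sum((yi-ybar)^2))
n = 5, xbar = 48/5 = 9.6, ybar = 62/5 = 12.4
Sxy = sum((xi-xbar)(yi-ybar)) = 125.8
Sxx = sum((xi-xbar)^2) = 189.2
Syy = sum((yi-ybar)^2) = 155.2
sqrt(Sxx*Syy) ≈ 171.358805
r = Sxy / sqrt(Sxx*Syy) = 125.8 / 171.358805 ≈ 0.734132

0.7341


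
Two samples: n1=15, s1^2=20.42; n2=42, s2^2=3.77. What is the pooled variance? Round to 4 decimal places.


sp^2 = ((n1-1)*s1^2 + (n2-1)*s2^2)/(n1+n2-2)
(n1-1)*s1^2 = 14 * 20.42 = 285.88
(n2-1)*s2^2 = 41 * 3.77 = 154.57
numerator = 285.88 + 154.57 = 440.45
n1+n2-2 = 55
sp^2 = 440.45 / 55 = 8809/1100 ≈ 8.008182

8.0082


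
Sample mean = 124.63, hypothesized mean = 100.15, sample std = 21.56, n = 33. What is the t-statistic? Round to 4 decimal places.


t = (xbar - mu0) / (s/sqrt(n))
xbar - mu0 = 124.63 - 100.15 = 24.48
sqrt(33) ≈ 5.74456265
s/sqrt(n) = 21.56 / 5.74456265 ≈ 3.75311426
t = 24.48 / 3.75311426 ≈ 6.522583

6.5226


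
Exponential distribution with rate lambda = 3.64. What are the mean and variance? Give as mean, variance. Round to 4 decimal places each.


mean = 1/lam, var = 1/lam^2
mean = 1 / 3.64 = 25/91 ≈ 0.274725
lam^2 = 3.64^2 = 13.2496
var = 1 / 13.2496 = 625/8281 ≈ 0.075474

0.2747, 0.0755


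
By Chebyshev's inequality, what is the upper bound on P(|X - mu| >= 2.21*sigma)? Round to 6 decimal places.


P <= 1/k^2
k^2 = 2.21^2 = 4.8841
1/k^2 = 1 / 4.8841 ≈ 0.20474601

0.204746


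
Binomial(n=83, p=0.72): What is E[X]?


E[X] = n*p = 83 * 0.72 = 59.76

59.76


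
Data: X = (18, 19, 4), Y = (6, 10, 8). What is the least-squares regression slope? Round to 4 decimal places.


b = sum((xi-xbar)(yi-ybar)) / sum((xi-xbar)^2)
n = 3, xbar = 41/3 ≈ 13.666667, ybar = 24/3 = 8
Sxy = sum((xi-xbar)(yi-ybar)) = 2
Sxx = sum((xi-xbar)^2) = 422/3 ≈ 140.666667
b = Sxy / Sxx = 3/211 ≈ 0.014218

0.0142


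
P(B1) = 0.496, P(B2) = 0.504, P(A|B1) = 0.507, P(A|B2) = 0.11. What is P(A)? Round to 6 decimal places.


P(A) = P(A|B1)*P(B1) + P(A|B2)*P(B2)
P(A|B1)*P(B1) = 0.507 * 0.496 = 0.251472
P(A|B2)*P(B2) = 0.11 * 0.504 = 0.05544
P(A) = 0.251472 + 0.05544 = 0.306912

0.306912


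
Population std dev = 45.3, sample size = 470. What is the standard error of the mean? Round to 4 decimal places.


SE = sigma / sqrt(n)
sqrt(470) ≈ 21.679483
SE = 45.3 / 21.679483 ≈ 2.089533

2.0895


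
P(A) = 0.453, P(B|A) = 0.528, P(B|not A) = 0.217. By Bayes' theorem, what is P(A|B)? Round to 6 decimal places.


P(A|B) = P(B|A)*P(A) / P(B), P(B) = P(B|A)*P(A) + P(B|not A)*P(not A)
P(B|A)*P(A) = 0.528 * 0.453 = 0.239184
P(B|not A)*P(not A) = 0.217 * 0.547 = 0.118699
P(B) = 0.239184 + 0.118699 = 0.357883
P(A|B) = 0.239184 / 0.357883 ≈ 0.66833015

0.668330


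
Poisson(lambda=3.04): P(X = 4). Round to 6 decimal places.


P = e^(-lam) * lam^k / k!
e^(-3.04) ≈ 0.04783489
lam^k = 3.04^4 ≈ 85.407171
k! = 4! = 24
P = 0.04783489 * 85.407171 / 24 ≈ 0.170227

0.170227


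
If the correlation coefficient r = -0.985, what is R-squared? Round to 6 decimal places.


R^2 = r^2 = (-0.985)^2 = 0.970225

0.970225


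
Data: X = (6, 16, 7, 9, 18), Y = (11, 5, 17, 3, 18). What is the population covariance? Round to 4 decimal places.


Cov = (1/n)*sum((xi-xbar)(yi-ybar))
n = 5, xbar = 56/5 = 11.2, ybar = 54/5 = 10.8
sum((xi-xbar)(yi-ybar)) = 11.2
Cov = 11.2 / 5 = 2.24

2.2400


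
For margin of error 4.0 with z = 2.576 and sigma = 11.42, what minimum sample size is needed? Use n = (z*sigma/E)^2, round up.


z*sigma/E = 2.576 * 11.42 / 4.0 = 7.35448
(z*sigma/E)^2 ≈ 54.088376
round up: n = 55

55


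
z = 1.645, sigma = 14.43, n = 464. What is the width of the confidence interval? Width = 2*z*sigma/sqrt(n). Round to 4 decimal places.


width = 2*z*sigma/sqrt(n)
2*z*sigma = 2 * 1.645 * 14.43 = 47.4747
sqrt(464) ≈ 21.540659
width = 47.4747 / 21.540659 ≈ 2.203958

2.2040


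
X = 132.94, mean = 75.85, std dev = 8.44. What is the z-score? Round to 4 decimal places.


z = (X - mu) / sigma
X - mu = 132.94 - 75.85 = 57.09
z = 57.09 / 8.44 = 5709/844 ≈ 6.764218

6.7642


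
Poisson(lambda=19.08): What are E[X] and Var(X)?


E[X] = Var(X) = lambda = 19.08

19.08, 19.08


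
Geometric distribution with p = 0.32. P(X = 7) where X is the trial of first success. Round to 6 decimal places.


P = (1-p)^(k-1) * p
(1-p)^(k-1) = 0.68^6 ≈ 0.09886748
P = 0.09886748 * 0.32 ≈ 0.03163759

0.031638


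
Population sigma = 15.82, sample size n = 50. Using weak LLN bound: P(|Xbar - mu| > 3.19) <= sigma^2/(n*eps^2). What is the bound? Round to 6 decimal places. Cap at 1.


bound = min(1, sigma^2/(n*eps^2))
sigma^2 = 15.82^2 = 250.2724
n*eps^2 = 50 * 3.19^2 = 50 * 10.1761 = 508.805
sigma^2/(n*eps^2) = 250.2724 / 508.805 ≈ 0.49188274

0.491883


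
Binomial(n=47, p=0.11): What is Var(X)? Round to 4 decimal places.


Var = n*p*(1-p) = 47 * 0.11 * 0.89 = 4.6013

4.6013


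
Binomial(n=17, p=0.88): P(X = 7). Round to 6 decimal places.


P = C(n,k) * p^k * (1-p)^(n-k)
C(17,7) = 19448
p^k = 0.88^7 ≈ 0.4086756
(1-p)^(n-k) = 0.12^10 ≈ 0.0000000006191736
P = 19448 * 0.4086756 * 0.0000000006191736 ≈ 0.000005

0.000005


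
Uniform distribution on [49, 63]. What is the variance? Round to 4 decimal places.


Var = (b-a)^2 / 12
(b-a)^2 = (63 - 49)^2 = 196
Var = 196/12 ≈ 16.333333

16.3333


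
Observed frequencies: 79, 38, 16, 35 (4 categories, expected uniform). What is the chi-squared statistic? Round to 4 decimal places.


chi2 = sum((O-E)^2/E), E = total/4
total = 168, E = 168/4 = 42
(79 - 42)^2 / 42 = 1369 / 42 = 1369/42 ≈ 32.595238
(38 - 42)^2 / 42 = 16 / 42 = 8/21 ≈ 0.380952
(16 - 42)^2 / 42 = 676 / 42 = 338/21 ≈ 16.095238
(35 - 42)^2 / 42 = 49 / 42 = 7/6 ≈ 1.166667
chi2 = 1055/21 ≈ 50.238095

50.2381


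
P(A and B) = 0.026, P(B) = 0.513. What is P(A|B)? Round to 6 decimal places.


P(A|B) = P(A and B) / P(B) = 0.026 / 0.513 = 26/513 ≈ 0.05068226

0.050682


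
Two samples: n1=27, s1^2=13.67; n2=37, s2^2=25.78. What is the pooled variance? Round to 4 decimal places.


sp^2 = ((n1-1)*s1^2 + (n2-1)*s2^2)/(n1+n2-2)
(n1-1)*s1^2 = 26 * 13.67 = 355.42
(n2-1)*s2^2 = 36 * 25.78 = 928.08
numerator = 355.42 + 928.08 = 1283.5
n1+n2-2 = 62
sp^2 = 1283.5 / 62 = 2567/124 ≈ 20.701613

20.7016


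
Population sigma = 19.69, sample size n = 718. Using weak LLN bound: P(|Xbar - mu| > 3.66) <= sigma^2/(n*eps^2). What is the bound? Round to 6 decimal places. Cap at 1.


bound = min(1, sigma^2/(n*eps^2))
sigma^2 = 19.69^2 = 387.6961
n*eps^2 = 718 * 3.66^2 = 718 * 13.3956 = 9618.0408
sigma^2/(n*eps^2) = 387.6961 / 9618.0408 ≈ 0.04030926

0.040309


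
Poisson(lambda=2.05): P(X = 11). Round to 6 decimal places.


P = e^(-lam) * lam^k / k!
e^(-2.05) ≈ 0.1287349
lam^k = 2.05^11 ≈ 2687.153475
k! = 11! = 39916800
P = 0.1287349 * 2687.153475 / 39916800 ≈ 0.000009

0.000009


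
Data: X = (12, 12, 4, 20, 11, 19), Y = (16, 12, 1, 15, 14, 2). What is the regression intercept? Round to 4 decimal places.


a = ybar - b*xbar, where b = sum((xi-xbar)(yi-ybar)) / sum((xi-xbar)^2)
n = 6, xbar = 78/6 = 13, ybar = 60/6 = 10
Sxy = sum((xi-xbar)(yi-ybar)) = 52
Sxx = sum((xi-xbar)^2) = 172
b = Sxy / Sxx = 13/43 ≈ 0.302326
a = 10 - 0.302326 * 13 = 261/43 ≈ 6.069767

6.0698


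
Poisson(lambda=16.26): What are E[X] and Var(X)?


E[X] = Var(X) = lambda = 16.26

16.26, 16.26


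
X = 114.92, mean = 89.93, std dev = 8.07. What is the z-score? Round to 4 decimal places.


z = (X - mu) / sigma
X - mu = 114.92 - 89.93 = 24.99
z = 24.99 / 8.07 = 833/269 ≈ 3.096654

3.0967


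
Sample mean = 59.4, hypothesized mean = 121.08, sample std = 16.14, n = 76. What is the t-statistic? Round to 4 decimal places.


t = (xbar - mu0) / (s/sqrt(n))
xbar - mu0 = 59.4 - 121.08 = -61.68
sqrt(76) ≈ 8.71779789
s/sqrt(n) = 16.14 / 8.71779789 ≈ 1.85138497
t = -61.68 / 1.85138497 ≈ -33.315599

-33.3156


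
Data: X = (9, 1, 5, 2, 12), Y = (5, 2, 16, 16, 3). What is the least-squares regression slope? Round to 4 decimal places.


b = sum((xi-xbar)(yi-ybar)) / sum((xi-xbar)^2)
n = 5, xbar = 29/5 = 5.8, ybar = 42/5 = 8.4
Sxy = sum((xi-xbar)(yi-ybar)) = -48.6
Sxx = sum((xi-xbar)^2) = 86.8
b = Sxy / Sxx = -243/434 ≈ -0.559908

-0.5599


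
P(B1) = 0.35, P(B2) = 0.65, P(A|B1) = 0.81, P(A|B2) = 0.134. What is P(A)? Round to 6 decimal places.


P(A) = P(A|B1)*P(B1) + P(A|B2)*P(B2)
P(A|B1)*P(B1) = 0.81 * 0.35 = 0.2835
P(A|B2)*P(B2) = 0.134 * 0.65 = 0.0871
P(A) = 0.2835 + 0.0871 = 0.3706

0.370600


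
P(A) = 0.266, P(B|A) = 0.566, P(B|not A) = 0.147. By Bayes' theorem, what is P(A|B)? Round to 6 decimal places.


P(A|B) = P(B|A)*P(A) / P(B), P(B) = P(B|A)*P(A) + P(B|not A)*P(not A)
P(B|A)*P(A) = 0.566 * 0.266 = 0.150556
P(B|not A)*P(not A) = 0.147 * 0.734 = 0.107898
P(B) = 0.150556 + 0.107898 = 0.258454
P(A|B) = 0.150556 / 0.258454 ≈ 0.58252532

0.582525


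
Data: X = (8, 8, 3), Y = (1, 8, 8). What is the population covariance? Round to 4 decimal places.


Cov = (1/n)*sum((xi-xbar)(yi-ybar))
n = 3, xbar = 19/3 ≈ 6.333333, ybar = 17/3 ≈ 5.666667
sum((xi-xbar)(yi-ybar)) = -35/3 ≈ -11.666667
Cov = -11.666667 / 3 = -35/9 ≈ -3.888889

-3.8889


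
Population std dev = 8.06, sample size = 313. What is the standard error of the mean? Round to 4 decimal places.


SE = sigma / sqrt(n)
sqrt(313) ≈ 17.691806
SE = 8.06 / 17.691806 ≈ 0.455578

0.4556


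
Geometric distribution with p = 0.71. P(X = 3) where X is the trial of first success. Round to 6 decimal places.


P = (1-p)^(k-1) * p
(1-p)^(k-1) = 0.29^2 = 0.0841
P = 0.0841 * 0.71 = 0.059711

0.059711


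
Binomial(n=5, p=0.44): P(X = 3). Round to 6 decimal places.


P = C(n,k) * p^k * (1-p)^(n-k)
C(5,3) = 10
p^k = 0.44^3 = 0.085184
(1-p)^(n-k) = 0.56^2 = 0.3136
P = 10 * 0.085184 * 0.3136 ≈ 0.267137

0.267137


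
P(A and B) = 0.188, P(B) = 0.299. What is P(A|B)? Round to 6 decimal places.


P(A|B) = P(A and B) / P(B) = 0.188 / 0.299 = 188/299 ≈ 0.62876254

0.628763


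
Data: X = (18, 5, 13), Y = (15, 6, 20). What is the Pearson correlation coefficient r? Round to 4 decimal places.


r = sum((xi-xbar)(yi-ybar)) / sqrt(sum((xi-xbar)^2) * sum((yi-ybar)^2))
n = 3, xbar = 36/3 = 12, ybar = 41/3 ≈ 13.666667
Sxy = sum((xi-xbar)(yi-ybar)) = 68
Sxx = sum((xi-xbar)^2) = 86
Syy = sum((yi-ybar)^2) = 302/3 ≈ 100.666667
sqrt(Sxx*Syy) ≈ 93.044792
r = Sxy / sqrt(Sxx*Syy) = 68 / 93.044792 ≈ 0.730831

0.7308


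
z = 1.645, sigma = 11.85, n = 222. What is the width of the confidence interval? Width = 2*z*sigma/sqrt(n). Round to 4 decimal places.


width = 2*z*sigma/sqrt(n)
2*z*sigma = 2 * 1.645 * 11.85 = 38.9865
sqrt(222) ≈ 14.899664
width = 38.9865 / 14.899664 ≈ 2.616603

2.6166


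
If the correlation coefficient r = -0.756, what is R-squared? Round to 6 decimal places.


R^2 = r^2 = (-0.756)^2 = 0.571536

0.571536


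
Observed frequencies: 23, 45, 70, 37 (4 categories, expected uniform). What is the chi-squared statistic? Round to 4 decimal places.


chi2 = sum((O-E)^2/E), E = total/4
total = 175, E = 175/4 = 43.75
(23 - 43.75)^2 / 43.75 = 430.5625 / 43.75 = 6889/700 ≈ 9.841429
(45 - 43.75)^2 / 43.75 = 1.5625 / 43.75 = 1/28 ≈ 0.035714
(70 - 43.75)^2 / 43.75 = 689.0625 / 43.75 = 15.75
(37 - 43.75)^2 / 43.75 = 45.5625 / 43.75 = 729/700 ≈ 1.041429
chi2 = 4667/175 ≈ 26.668571

26.6686


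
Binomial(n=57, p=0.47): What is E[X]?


E[X] = n*p = 57 * 0.47 = 26.79

26.79


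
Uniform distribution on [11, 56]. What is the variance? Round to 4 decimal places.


Var = (b-a)^2 / 12
(b-a)^2 = (56 - 11)^2 = 2025
Var = 2025/12 = 168.75

168.7500


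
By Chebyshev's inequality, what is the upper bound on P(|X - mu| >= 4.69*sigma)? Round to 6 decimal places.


P <= 1/k^2
k^2 = 4.69^2 = 21.9961
1/k^2 = 1 / 21.9961 ≈ 0.04546260

0.045463


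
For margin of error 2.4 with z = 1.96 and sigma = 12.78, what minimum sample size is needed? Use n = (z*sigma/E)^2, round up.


z*sigma/E = 1.96 * 12.78 / 2.4 = 10.437
(z*sigma/E)^2 = 108.930969
round up: n = 109

109


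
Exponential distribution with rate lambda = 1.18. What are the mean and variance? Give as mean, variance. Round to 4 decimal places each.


mean = 1/lam, var = 1/lam^2
mean = 1 / 1.18 = 50/59 ≈ 0.847458
lam^2 = 1.18^2 = 1.3924
var = 1 / 1.3924 = 2500/3481 ≈ 0.718184

0.8475, 0.7182


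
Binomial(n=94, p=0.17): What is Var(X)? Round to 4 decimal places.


Var = n*p*(1-p) = 94 * 0.17 * 0.83 = 13.2634

13.2634


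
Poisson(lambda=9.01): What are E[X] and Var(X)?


E[X] = Var(X) = lambda = 9.01

9.01, 9.01


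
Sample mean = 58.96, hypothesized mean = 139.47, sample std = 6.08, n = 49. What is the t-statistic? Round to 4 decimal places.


t = (xbar - mu0) / (s/sqrt(n))
xbar - mu0 = 58.96 - 139.47 = -80.51
sqrt(49) = 7
s/sqrt(n) = 6.08 / 7 = 152/175 ≈ 0.86857143
t = -80.51 / 0.86857143 = -56357/608 ≈ -92.692434

-92.6924


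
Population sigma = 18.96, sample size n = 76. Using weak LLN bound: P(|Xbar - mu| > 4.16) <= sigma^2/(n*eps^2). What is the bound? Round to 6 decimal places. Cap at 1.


bound = min(1, sigma^2/(n*eps^2))
sigma^2 = 18.96^2 = 359.4816
n*eps^2 = 76 * 4.16^2 = 76 * 17.3056 = 1315.2256
sigma^2/(n*eps^2) = 359.4816 / 1315.2256 ≈ 0.27332315

0.273323


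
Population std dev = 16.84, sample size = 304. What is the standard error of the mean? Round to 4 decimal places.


SE = sigma / sqrt(n)
sqrt(304) ≈ 17.435596
SE = 16.84 / 17.435596 ≈ 0.965840

0.9658


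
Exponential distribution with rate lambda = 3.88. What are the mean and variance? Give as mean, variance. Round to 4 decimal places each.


mean = 1/lam, var = 1/lam^2
mean = 1 / 3.88 = 25/97 ≈ 0.257732
lam^2 = 3.88^2 = 15.0544
var = 1 / 15.0544 = 625/9409 ≈ 0.066426

0.2577, 0.0664


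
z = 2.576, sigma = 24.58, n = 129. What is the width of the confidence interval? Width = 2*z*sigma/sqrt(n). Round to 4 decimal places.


width = 2*z*sigma/sqrt(n)
2*z*sigma = 2 * 2.576 * 24.58 = 126.63616
sqrt(129) ≈ 11.357817
width = 126.63616 / 11.357817 ≈ 11.149692

11.1497


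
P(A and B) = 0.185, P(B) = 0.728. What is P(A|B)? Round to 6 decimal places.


P(A|B) = P(A and B) / P(B) = 0.185 / 0.728 = 185/728 ≈ 0.25412088

0.254121


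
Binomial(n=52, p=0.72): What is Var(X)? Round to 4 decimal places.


Var = n*p*(1-p) = 52 * 0.72 * 0.28 = 10.4832

10.4832


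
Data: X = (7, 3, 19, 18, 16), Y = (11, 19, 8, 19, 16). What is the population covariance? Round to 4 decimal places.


Cov = (1/n)*sum((xi-xbar)(yi-ybar))
n = 5, xbar = 63/5 = 12.6, ybar = 73/5 = 14.6
sum((xi-xbar)(yi-ybar)) = -35.8
Cov = -35.8 / 5 = -7.16

-7.1600


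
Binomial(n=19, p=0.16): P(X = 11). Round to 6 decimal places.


P = C(n,k) * p^k * (1-p)^(n-k)
C(19,11) = 75582
p^k = 0.16^11 ≈ 0.000000001759219
(1-p)^(n-k) = 0.84^8 ≈ 0.2478759
P = 75582 * 0.000000001759219 * 0.2478759 ≈ 0.000033

0.000033


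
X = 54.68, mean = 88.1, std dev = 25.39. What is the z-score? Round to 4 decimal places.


z = (X - mu) / sigma
X - mu = 54.68 - 88.1 = -33.42
z = -33.42 / 25.39 = -3342/2539 ≈ -1.316266

-1.3163


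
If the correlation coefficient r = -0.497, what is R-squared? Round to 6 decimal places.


R^2 = r^2 = (-0.497)^2 = 0.247009

0.247009


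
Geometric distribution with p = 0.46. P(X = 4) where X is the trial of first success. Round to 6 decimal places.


P = (1-p)^(k-1) * p
(1-p)^(k-1) = 0.54^3 = 0.157464
P = 0.157464 * 0.46 = 0.07243344

0.072433


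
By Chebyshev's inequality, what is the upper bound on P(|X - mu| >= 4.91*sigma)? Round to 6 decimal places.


P <= 1/k^2
k^2 = 4.91^2 = 24.1081
1/k^2 = 1 / 24.1081 ≈ 0.04147983

0.041480


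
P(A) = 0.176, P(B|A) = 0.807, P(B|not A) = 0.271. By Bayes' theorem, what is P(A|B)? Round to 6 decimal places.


P(A|B) = P(B|A)*P(A) / P(B), P(B) = P(B|A)*P(A) + P(B|not A)*P(not A)
P(B|A)*P(A) = 0.807 * 0.176 = 0.142032
P(B|not A)*P(not A) = 0.271 * 0.824 = 0.223304
P(B) = 0.142032 + 0.223304 = 0.365336
P(A|B) = 0.142032 / 0.365336 ≈ 0.38877088

0.388771


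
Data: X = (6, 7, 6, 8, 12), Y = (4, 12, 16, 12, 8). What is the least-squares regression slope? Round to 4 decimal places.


b = sum((xi-xbar)(yi-ybar)) / sum((xi-xbar)^2)
n = 5, xbar = 39/5 = 7.8, ybar = 52/5 = 10.4
Sxy = sum((xi-xbar)(yi-ybar)) = -9.6
Sxx = sum((xi-xbar)^2) = 24.8
b = Sxy / Sxx = -12/31 ≈ -0.387097

-0.3871


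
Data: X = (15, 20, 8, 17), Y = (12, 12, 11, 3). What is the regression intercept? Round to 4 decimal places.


a = ybar - b*xbar, where b = sum((xi-xbar)(yi-ybar)) / sum((xi-xbar)^2)
n = 4, xbar = 60/4 = 15, ybar = 38/4 = 9.5
Sxy = sum((xi-xbar)(yi-ybar)) = -11
Sxx = sum((xi-xbar)^2) = 78
b = Sxy / Sxx = -11/78 ≈ -0.141026
a = 9.5 - (-0.141026) * 15 = 151/13 ≈ 11.615385

11.6154


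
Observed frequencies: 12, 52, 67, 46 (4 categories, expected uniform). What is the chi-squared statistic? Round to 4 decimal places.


chi2 = sum((O-E)^2/E), E = total/4
total = 177, E = 177/4 = 44.25
(12 - 44.25)^2 / 44.25 = 1040.0625 / 44.25 = 5547/236 ≈ 23.504237
(52 - 44.25)^2 / 44.25 = 60.0625 / 44.25 = 961/708 ≈ 1.357345
(67 - 44.25)^2 / 44.25 = 517.5625 / 44.25 = 8281/708 ≈ 11.696328
(46 - 44.25)^2 / 44.25 = 3.0625 / 44.25 = 49/708 ≈ 0.069209
chi2 = 2161/59 ≈ 36.627119

36.6271


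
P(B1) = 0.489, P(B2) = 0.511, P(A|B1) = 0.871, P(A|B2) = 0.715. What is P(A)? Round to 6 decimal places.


P(A) = P(A|B1)*P(B1) + P(A|B2)*P(B2)
P(A|B1)*P(B1) = 0.871 * 0.489 = 0.425919
P(A|B2)*P(B2) = 0.715 * 0.511 = 0.365365
P(A) = 0.425919 + 0.365365 = 0.791284

0.791284


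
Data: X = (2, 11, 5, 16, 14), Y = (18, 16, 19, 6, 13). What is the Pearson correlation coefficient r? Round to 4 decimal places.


r = sum((xi-xbar)(yi-ybar)) / sqrt(sum((xi-xbar)^2) * sum((yi-ybar)^2))
n = 5, xbar = 48/5 = 9.6, ybar = 72/5 = 14.4
Sxy = sum((xi-xbar)(yi-ybar)) = -106.2
Sxx = sum((xi-xbar)^2) = 141.2
Syy = sum((yi-ybar)^2) = 109.2
sqrt(Sxx*Syy) ≈ 124.173427
r = Sxy / sqrt(Sxx*Syy) = -106.2 / 124.173427 ≈ -0.855255

-0.8553


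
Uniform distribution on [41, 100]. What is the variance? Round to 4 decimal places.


Var = (b-a)^2 / 12
(b-a)^2 = (100 - 41)^2 = 3481
Var = 3481/12 ≈ 290.083333

290.0833


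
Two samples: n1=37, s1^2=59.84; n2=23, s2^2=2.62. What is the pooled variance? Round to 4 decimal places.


sp^2 = ((n1-1)*s1^2 + (n2-1)*s2^2)/(n1+n2-2)
(n1-1)*s1^2 = 36 * 59.84 = 2154.24
(n2-1)*s2^2 = 22 * 2.62 = 57.64
numerator = 2154.24 + 57.64 = 2211.88
n1+n2-2 = 58
sp^2 = 2211.88 / 58 = 55297/1450 ≈ 38.135862

38.1359


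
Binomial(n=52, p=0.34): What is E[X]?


E[X] = n*p = 52 * 0.34 = 17.68

17.68


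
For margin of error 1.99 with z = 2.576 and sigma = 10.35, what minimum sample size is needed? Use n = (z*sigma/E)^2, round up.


z*sigma/E = 2.576 * 10.35 / 1.99 = 66654/4975 ≈ 13.397789
(z*sigma/E)^2 ≈ 179.500749
round up: n = 180

180


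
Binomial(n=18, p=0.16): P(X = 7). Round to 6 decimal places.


P = C(n,k) * p^k * (1-p)^(n-k)
C(18,7) = 31824
p^k = 0.16^7 ≈ 0.000002684355
(1-p)^(n-k) = 0.84^11 ≈ 0.1469170
P = 31824 * 0.000002684355 * 0.1469170 ≈ 0.012551

0.012551


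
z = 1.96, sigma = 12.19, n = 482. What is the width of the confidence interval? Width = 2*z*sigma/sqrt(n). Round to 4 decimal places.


width = 2*z*sigma/sqrt(n)
2*z*sigma = 2 * 1.96 * 12.19 = 47.7848
sqrt(482) ≈ 21.954498
width = 47.7848 / 21.954498 ≈ 2.176538

2.1765


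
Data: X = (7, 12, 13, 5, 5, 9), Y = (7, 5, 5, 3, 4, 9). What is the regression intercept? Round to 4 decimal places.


a = ybar - b*xbar, where b = sum((xi-xbar)(yi-ybar)) / sum((xi-xbar)^2)
n = 6, xbar = 51/6 = 8.5, ybar = 33/6 = 5.5
Sxy = sum((xi-xbar)(yi-ybar)) = 9.5
Sxx = sum((xi-xbar)^2) = 59.5
b = Sxy / Sxx = 19/119 ≈ 0.159664
a = 5.5 - 0.159664 * 8.5 = 29/7 ≈ 4.142857

4.1429


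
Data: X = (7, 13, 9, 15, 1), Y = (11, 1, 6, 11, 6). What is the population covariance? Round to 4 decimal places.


Cov = (1/n)*sum((xi-xbar)(yi-ybar))
n = 5, xbar = 45/5 = 9, ybar = 35/5 = 7
sum((xi-xbar)(yi-ybar)) = 0
Cov = 0 / 5 = 0

0.0000


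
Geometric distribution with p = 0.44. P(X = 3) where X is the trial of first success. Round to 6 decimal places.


P = (1-p)^(k-1) * p
(1-p)^(k-1) = 0.56^2 = 0.3136
P = 0.3136 * 0.44 = 0.137984

0.137984


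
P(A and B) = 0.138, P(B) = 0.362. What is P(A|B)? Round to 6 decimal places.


P(A|B) = P(A and B) / P(B) = 0.138 / 0.362 = 69/181 ≈ 0.38121547

0.381215


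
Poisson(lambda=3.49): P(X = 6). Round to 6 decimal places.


P = e^(-lam) * lam^k / k!
e^(-3.49) ≈ 0.03050087
lam^k = 3.49^6 ≈ 1806.976738
k! = 6! = 720
P = 0.03050087 * 1806.976738 / 720 ≈ 0.076548

0.076548


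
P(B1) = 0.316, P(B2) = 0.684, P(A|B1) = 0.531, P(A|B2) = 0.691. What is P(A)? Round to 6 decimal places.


P(A) = P(A|B1)*P(B1) + P(A|B2)*P(B2)
P(A|B1)*P(B1) = 0.531 * 0.316 = 0.167796
P(A|B2)*P(B2) = 0.691 * 0.684 = 0.472644
P(A) = 0.167796 + 0.472644 = 0.64044

0.640440


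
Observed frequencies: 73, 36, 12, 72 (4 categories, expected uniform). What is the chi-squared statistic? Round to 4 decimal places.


chi2 = sum((O-E)^2/E), E = total/4
total = 193, E = 193/4 = 48.25
(73 - 48.25)^2 / 48.25 = 612.5625 / 48.25 = 9801/772 ≈ 12.695596
(36 - 48.25)^2 / 48.25 = 150.0625 / 48.25 = 2401/772 ≈ 3.110104
(12 - 48.25)^2 / 48.25 = 1314.0625 / 48.25 = 21025/772 ≈ 27.234456
(72 - 48.25)^2 / 48.25 = 564.0625 / 48.25 = 9025/772 ≈ 11.690415
chi2 = 10563/193 ≈ 54.730570

54.7306


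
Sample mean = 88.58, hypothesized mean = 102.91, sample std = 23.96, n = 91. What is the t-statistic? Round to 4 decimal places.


t = (xbar - mu0) / (s/sqrt(n))
xbar - mu0 = 88.58 - 102.91 = -14.33
sqrt(91) ≈ 9.53939201
s/sqrt(n) = 23.96 / 9.53939201 ≈ 2.51169047
t = -14.33 / 2.51169047 ≈ -5.705321

-5.7053


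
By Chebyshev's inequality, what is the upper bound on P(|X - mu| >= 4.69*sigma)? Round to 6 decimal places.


P <= 1/k^2
k^2 = 4.69^2 = 21.9961
1/k^2 = 1 / 21.9961 ≈ 0.04546260

0.045463


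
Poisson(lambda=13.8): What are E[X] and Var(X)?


E[X] = Var(X) = lambda = 13.8

13.8, 13.8


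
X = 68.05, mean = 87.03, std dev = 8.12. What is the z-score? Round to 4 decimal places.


z = (X - mu) / sigma
X - mu = 68.05 - 87.03 = -18.98
z = -18.98 / 8.12 = -949/406 ≈ -2.337438

-2.3374


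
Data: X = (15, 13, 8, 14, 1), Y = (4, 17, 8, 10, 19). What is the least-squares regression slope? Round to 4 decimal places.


b = sum((xi-xbar)(yi-ybar)) / sum((xi-xbar)^2)
n = 5, xbar = 51/5 = 10.2, ybar = 58/5 = 11.6
Sxy = sum((xi-xbar)(yi-ybar)) = -87.6
Sxx = sum((xi-xbar)^2) = 134.8
b = Sxy / Sxx = -219/337 ≈ -0.649852

-0.6499


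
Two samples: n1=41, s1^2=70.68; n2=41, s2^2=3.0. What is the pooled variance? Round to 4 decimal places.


sp^2 = ((n1-1)*s1^2 + (n2-1)*s2^2)/(n1+n2-2)
(n1-1)*s1^2 = 40 * 70.68 = 2827.2
(n2-1)*s2^2 = 40 * 3.0 = 120
numerator = 2827.2 + 120 = 2947.2
n1+n2-2 = 80
sp^2 = 2947.2 / 80 = 36.84

36.8400


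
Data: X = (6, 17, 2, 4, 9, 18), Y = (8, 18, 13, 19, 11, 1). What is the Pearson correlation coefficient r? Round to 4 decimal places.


r = sum((xi-xbar)(yi-ybar)) / sqrt(sum((xi-xbar)^2) * sum((yi-ybar)^2))
n = 6, xbar = 56/6 = 28/3 ≈ 9.333333, ybar = 70/6 = 35/3 ≈ 11.666667
Sxy = sum((xi-xbar)(yi-ybar)) = -241/3 ≈ -80.333333
Sxx = sum((xi-xbar)^2) = 682/3 ≈ 227.333333
Syy = sum((yi-ybar)^2) = 670/3 ≈ 223.333333
sqrt(Sxx*Syy) ≈ 225.324457
r = Sxy / sqrt(Sxx*Syy) = -80.333333 / 225.324457 ≈ -0.356523

-0.3565
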